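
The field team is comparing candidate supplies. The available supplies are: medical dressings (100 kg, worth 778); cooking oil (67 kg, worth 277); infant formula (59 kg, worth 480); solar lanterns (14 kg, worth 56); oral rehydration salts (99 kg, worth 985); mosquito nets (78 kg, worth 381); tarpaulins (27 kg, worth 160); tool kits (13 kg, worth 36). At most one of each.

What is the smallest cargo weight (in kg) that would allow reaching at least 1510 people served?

Minimise kg subject to total people served ≥ 1510.
infant formula + solar lanterns + oral rehydration salts reaches 1521 using 172 kg.
No combination under 172 kg hits 1510.

172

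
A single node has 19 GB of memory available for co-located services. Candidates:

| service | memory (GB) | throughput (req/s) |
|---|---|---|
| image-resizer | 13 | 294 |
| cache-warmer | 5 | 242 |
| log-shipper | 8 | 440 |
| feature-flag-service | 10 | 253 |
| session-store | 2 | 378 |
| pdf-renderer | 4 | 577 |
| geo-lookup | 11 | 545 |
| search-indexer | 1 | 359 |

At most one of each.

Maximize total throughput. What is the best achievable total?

1859

Density check — search-indexer 359.00, session-store 189.00, pdf-renderer 144.25, log-shipper 55.00 are the best per GB.
The ratio heuristic lands on log-shipper + session-store + pdf-renderer + search-indexer (1754) but leaves 4 GB idle.
Dropping log-shipper frees 8 GB; slotting in geo-lookup (11 GB) lifts the total to 1859 at 18 GB.
Runner-up log-shipper + session-store + pdf-renderer + search-indexer tops out at 1754.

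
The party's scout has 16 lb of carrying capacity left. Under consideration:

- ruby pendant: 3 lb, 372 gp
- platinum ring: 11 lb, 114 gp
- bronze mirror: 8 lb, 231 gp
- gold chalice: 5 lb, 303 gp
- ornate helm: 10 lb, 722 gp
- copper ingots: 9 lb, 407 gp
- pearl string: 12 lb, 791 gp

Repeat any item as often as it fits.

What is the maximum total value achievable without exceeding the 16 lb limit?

1860

Ranking by ratio (value/lb): ruby pendant 124.00, ornate helm 72.20, pearl string 65.92, gold chalice 60.60.
5×ruby pendant uses 15 of the 16 lb and totals 1860.
The spare 1 lb is too small for any remaining item, and no exchange beats 1860.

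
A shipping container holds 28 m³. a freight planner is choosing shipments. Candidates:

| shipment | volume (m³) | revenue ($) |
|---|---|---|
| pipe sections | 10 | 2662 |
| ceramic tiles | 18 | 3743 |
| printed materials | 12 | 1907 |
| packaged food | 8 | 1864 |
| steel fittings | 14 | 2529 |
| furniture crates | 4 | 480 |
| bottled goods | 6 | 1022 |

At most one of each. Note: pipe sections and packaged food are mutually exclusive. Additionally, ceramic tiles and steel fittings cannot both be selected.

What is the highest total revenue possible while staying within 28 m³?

Taking pipe sections + ceramic tiles: 28 m³ used, 6405 in revenue.
The closest alternative, pipe sections + steel fittings + furniture crates, reaches only 5671.

6405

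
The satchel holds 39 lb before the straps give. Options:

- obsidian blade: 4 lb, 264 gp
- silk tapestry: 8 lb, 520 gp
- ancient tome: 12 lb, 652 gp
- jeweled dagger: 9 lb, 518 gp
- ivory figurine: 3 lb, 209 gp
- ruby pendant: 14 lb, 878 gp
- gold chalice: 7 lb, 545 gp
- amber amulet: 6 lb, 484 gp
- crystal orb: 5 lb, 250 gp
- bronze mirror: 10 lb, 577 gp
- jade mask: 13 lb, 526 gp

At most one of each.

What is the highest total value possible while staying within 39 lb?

Density check — amber amulet 80.67, gold chalice 77.86, ivory figurine 69.67 are the best per lb.
Greedy by ratio would take obsidian blade + silk tapestry + ivory figurine + gold chalice + amber amulet + bronze mirror: 38 lb used, total 2599.
The 13 lb tied up in ivory figurine and bronze mirror is better spent on ruby pendant — total rises to 2691 (39 lb).
That's the maximum — no swap from here does better than 2691.

2691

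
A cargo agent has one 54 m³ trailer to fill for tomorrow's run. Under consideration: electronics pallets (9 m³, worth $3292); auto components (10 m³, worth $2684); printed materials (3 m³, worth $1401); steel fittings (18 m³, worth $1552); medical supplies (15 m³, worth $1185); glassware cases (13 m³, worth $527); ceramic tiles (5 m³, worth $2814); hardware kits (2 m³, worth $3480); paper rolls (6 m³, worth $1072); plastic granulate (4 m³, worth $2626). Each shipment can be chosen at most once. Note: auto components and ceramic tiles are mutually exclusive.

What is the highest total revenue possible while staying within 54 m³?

16237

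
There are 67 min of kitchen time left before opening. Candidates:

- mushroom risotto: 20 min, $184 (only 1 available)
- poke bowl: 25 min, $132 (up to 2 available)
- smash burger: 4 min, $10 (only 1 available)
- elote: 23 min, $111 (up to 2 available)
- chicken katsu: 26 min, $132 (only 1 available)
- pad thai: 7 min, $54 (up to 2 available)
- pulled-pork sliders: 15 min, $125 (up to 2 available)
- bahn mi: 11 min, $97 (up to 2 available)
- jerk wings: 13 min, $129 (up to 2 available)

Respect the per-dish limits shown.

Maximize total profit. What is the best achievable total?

605

A density-first pass picks mushroom risotto + pad thai + bahn mi + 2×jerk wings — 593 at 64 min.
Dropping mushroom risotto and pad thai frees 27 min; slotting in 2×pulled-pork sliders (30 min) lifts the total to 605 at 67 min.
No other feasible combination exceeds 605.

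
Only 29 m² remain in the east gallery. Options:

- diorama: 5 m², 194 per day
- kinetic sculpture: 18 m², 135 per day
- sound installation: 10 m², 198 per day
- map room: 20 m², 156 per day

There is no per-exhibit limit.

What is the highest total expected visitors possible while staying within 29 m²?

The ratio ordering already packs tightly: 5×diorama, 25 m², 970.

970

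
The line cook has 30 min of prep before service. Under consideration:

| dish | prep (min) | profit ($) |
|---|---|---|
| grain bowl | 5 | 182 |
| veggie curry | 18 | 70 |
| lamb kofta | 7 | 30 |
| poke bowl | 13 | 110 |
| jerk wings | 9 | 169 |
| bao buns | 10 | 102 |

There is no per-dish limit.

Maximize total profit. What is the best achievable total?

Density check — grain bowl 36.40, jerk wings 18.78, bao buns 10.20 are the best per min.
Taking 6×grain bowl: 30 min used, 1092 in profit.
That's the maximum — no swap from here does better than 1092.

1092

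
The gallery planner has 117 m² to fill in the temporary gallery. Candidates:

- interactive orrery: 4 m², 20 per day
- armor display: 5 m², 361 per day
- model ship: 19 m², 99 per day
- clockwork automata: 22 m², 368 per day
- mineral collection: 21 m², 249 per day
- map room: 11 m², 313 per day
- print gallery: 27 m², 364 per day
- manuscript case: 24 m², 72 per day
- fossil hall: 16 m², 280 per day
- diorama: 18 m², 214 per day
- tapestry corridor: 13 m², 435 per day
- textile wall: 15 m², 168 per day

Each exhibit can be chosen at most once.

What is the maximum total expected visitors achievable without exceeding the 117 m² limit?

The ratio heuristic lands on interactive orrery + armor display + clockwork automata + map room + print gallery + fossil hall + diorama + tapestry corridor (2355) but leaves 1 m² idle.
Replace interactive orrery and diorama with mineral collection: the trade gains 15 net, giving 2370 at 115 m².
The closest alternative, interactive orrery + armor display + clockwork automata + map room + print gallery + fossil hall + diorama + tapestry corridor, reaches only 2355.

2370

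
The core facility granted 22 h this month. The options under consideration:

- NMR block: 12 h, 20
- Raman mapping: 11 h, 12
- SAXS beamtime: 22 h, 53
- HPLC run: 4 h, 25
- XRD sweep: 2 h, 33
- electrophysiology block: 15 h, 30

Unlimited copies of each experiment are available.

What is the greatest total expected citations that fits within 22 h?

363

By expected citations per h: XRD sweep 16.50, HPLC run 6.25, SAXS beamtime 2.41, electrophysiology block 2.00 lead.
Taking 11×XRD sweep: 22 h used, 363 in expected citations.
No other feasible combination exceeds 363.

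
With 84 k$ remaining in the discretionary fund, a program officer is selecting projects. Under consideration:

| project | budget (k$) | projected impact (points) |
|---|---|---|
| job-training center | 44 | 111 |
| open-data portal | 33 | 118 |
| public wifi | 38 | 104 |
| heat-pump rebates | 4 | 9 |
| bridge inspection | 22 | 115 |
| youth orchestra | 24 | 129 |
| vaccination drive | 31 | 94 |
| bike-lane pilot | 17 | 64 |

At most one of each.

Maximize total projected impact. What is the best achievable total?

371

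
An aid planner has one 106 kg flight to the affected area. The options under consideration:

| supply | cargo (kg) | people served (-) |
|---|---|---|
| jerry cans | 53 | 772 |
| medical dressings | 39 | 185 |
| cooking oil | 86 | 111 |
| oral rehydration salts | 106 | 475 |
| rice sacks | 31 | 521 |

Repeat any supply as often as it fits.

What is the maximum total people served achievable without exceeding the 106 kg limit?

Ranking by ratio (people served/kg): rice sacks 16.81, jerry cans 14.57, medical dressings 4.74, oral rehydration salts 4.48.
Taking 3×rice sacks: 93 kg used, 1563 in people served.
No other feasible combination exceeds 1563.

1563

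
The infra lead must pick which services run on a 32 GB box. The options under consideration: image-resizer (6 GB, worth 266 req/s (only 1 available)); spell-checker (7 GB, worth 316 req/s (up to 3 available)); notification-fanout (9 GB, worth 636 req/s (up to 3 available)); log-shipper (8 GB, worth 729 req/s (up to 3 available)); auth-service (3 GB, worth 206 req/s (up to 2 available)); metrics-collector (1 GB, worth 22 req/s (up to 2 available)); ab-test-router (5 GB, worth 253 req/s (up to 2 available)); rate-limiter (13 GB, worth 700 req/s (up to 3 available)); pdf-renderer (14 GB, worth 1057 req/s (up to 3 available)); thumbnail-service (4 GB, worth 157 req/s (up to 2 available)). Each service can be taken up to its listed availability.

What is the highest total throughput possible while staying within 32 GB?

2646

Greedy by ratio would take 3×log-shipper + 2×auth-service + 2×metrics-collector: 32 GB used, total 2643.
Replace auth-service and 2×metrics-collector with ab-test-router: the trade gains 3 net, giving 2646 at 32 GB.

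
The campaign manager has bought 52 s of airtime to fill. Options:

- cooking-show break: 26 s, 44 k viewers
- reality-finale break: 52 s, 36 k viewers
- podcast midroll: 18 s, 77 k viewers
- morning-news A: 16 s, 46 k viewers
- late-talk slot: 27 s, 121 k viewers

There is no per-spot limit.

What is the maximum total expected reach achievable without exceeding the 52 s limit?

200

A density-first pass picks podcast midroll + late-talk slot — 198 at 45 s.
Replace late-talk slot with podcast midroll + morning-news A: the trade gains 2 net, giving 200 at 52 s.
Every other selection either busts 52 s or fails to beat 200.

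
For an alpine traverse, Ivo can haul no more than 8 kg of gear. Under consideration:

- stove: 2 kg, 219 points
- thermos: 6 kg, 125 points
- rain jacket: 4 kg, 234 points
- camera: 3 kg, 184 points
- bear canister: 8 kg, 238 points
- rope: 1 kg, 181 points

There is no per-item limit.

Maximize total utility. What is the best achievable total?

Taking 8×rope: 8 kg used, 1448 in utility.

1448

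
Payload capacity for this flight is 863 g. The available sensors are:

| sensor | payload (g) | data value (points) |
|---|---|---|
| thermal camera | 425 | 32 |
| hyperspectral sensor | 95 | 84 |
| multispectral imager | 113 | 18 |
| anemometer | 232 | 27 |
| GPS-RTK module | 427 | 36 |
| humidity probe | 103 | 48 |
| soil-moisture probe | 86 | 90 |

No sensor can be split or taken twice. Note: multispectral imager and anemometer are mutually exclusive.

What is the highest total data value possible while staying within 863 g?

276

Hyperspectral sensor + multispectral imager + GPS-RTK module + humidity probe + soil-moisture probe uses 824 of the 863 g and totals 276.
The closest alternative, thermal camera + hyperspectral sensor + multispectral imager + humidity probe + soil-moisture probe, reaches only 272.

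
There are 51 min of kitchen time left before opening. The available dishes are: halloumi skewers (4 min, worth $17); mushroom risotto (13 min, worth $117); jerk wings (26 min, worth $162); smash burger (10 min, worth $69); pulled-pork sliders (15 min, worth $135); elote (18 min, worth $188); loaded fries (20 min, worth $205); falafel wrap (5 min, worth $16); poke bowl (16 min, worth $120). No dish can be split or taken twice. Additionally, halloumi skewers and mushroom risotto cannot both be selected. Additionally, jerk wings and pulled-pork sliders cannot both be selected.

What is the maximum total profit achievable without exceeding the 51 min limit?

Density check — elote 10.44, loaded fries 10.25, mushroom risotto 9.00, pulled-pork sliders 9.00 are the best per min.
Best packing: mushroom risotto + elote + loaded fries — 51 min, 510 total.
Every other selection either busts 51 min or breaks a pairing rule or fails to beat 510.

510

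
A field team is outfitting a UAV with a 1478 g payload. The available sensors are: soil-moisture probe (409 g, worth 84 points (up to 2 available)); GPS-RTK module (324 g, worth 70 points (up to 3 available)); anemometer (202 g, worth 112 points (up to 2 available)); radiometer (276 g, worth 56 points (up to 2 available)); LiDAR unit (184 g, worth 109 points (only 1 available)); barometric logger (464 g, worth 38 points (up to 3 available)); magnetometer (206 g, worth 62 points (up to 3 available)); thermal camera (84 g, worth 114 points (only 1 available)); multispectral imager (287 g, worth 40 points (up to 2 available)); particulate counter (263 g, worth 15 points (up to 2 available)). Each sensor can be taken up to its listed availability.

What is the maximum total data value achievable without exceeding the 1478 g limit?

641

The ratio heuristic lands on 2×anemometer + LiDAR unit + 3×magnetometer + thermal camera (633) but leaves 188 g idle.
Replace magnetometer with GPS-RTK module: the trade gains 8 net, giving 641 at 1408 g.
Nothing else within 1478 g beats 641.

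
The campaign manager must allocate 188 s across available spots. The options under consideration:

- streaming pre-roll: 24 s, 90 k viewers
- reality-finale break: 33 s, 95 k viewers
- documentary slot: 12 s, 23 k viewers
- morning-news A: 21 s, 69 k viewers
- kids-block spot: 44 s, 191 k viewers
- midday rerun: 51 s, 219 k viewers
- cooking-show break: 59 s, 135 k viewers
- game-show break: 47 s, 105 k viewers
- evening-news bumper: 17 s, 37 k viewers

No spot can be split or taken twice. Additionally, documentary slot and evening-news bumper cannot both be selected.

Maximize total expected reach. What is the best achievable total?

By expected reach per s: kids-block spot 4.34, midday rerun 4.29, streaming pre-roll 3.75, morning-news A 3.29 lead.
The ratio ordering already packs tightly: streaming pre-roll + reality-finale break + documentary slot + morning-news A + kids-block spot + midday rerun, 185 s, 687.

687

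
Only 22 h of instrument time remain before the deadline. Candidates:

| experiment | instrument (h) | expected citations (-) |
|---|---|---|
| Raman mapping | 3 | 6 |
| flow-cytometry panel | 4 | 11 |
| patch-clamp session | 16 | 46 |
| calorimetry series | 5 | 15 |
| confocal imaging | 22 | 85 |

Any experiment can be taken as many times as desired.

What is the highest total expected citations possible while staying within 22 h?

85

Best packing: confocal imaging — 22 h, 85 total.
That's the maximum — no swap from here does better than 85.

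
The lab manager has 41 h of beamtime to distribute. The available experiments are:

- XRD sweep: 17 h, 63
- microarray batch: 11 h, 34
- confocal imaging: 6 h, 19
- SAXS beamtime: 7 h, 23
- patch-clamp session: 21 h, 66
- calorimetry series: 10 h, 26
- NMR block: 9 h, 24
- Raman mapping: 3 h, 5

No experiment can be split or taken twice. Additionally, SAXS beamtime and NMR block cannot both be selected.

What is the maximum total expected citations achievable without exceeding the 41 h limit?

Ranking by ratio (expected citations/h): XRD sweep 3.71, SAXS beamtime 3.29, confocal imaging 3.17.
The ratio ordering already packs tightly: XRD sweep + microarray batch + confocal imaging + SAXS beamtime, 41 h, 139.
An exhaustive check of the 256 subsets confirms 139.

139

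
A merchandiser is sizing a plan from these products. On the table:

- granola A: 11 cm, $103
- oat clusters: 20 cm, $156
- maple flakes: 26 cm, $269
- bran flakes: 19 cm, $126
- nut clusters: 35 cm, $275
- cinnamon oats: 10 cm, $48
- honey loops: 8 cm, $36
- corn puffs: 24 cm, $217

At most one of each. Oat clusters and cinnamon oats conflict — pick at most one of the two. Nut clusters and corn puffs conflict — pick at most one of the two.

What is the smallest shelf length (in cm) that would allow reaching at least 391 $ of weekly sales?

45

Need the lightest bundle worth ≥ 391.
Taking maple flakes + bran flakes gives 395 (≥ 391) for 45 cm.
Below 45 cm the best achievable stays under 391.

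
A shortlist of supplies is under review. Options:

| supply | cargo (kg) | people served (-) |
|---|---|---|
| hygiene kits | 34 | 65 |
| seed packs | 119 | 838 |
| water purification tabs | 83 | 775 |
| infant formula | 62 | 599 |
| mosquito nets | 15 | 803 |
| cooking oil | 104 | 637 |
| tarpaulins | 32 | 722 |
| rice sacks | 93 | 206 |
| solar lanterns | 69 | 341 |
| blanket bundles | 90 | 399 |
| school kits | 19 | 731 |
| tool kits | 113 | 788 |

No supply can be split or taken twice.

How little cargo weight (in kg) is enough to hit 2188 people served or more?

Minimise kg subject to total people served ≥ 2188.
mosquito nets + tarpaulins + school kits: 2256 people served at 66 kg.
Below 66 kg the best achievable stays under 2188.

66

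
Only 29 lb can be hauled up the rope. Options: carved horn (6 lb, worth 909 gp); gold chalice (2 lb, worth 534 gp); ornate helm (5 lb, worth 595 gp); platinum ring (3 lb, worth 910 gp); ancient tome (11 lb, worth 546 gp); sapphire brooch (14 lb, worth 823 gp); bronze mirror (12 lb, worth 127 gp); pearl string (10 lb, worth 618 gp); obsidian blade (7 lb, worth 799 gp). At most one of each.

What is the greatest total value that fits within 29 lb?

Filling by ratio: carved horn + gold chalice + ornate helm + platinum ring + obsidian blade for 3747, with 6 lb left unused.
Replace ornate helm with pearl string: the trade gains 23 net, giving 3770 at 28 lb.
Nothing else within 29 lb beats 3770.

3770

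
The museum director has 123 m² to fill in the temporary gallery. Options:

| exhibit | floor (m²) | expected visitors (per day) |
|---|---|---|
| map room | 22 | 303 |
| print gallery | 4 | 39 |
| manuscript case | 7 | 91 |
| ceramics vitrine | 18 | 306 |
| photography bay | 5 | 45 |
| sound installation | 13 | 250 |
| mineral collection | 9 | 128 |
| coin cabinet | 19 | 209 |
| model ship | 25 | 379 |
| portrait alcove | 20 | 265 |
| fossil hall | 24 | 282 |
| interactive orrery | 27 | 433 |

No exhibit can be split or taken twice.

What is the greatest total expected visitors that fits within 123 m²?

1891

A density-first pass picks map room + manuscript case + ceramics vitrine + sound installation + mineral collection + model ship + interactive orrery — 1890 at 121 m².
The 22 m² tied up in map room is better spent on print gallery + portrait alcove — total rises to 1891 (123 m²).
Runner-up map room + manuscript case + ceramics vitrine + sound installation + mineral collection + model ship + interactive orrery tops out at 1890.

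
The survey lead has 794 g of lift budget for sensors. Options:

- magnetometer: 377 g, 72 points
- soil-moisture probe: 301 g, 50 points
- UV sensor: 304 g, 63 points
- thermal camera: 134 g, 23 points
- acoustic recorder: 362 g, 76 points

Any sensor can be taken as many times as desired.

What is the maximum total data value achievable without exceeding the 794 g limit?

152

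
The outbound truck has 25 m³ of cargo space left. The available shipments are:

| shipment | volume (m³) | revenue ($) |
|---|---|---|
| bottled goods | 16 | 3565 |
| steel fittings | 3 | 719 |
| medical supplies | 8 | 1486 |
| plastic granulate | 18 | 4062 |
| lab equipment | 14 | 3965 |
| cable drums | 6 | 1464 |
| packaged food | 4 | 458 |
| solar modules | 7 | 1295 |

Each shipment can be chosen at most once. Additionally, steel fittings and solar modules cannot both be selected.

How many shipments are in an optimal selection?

Best achievable revenue is 6170.
For example steel fittings + medical supplies + lab equipment achieves it, using 25 m³.
Any selection reaching 6170 contains exactly 3 shipments.

3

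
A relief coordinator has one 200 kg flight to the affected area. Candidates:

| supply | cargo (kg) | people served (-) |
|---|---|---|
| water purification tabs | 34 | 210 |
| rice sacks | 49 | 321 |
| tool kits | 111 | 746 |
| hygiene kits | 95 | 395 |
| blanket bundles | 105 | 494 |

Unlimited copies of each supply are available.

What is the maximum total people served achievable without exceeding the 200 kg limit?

Ranking by ratio (people served/kg): tool kits 6.72, rice sacks 6.55, water purification tabs 6.18.
Filling by ratio: water purification tabs + rice sacks + tool kits for 1277, with 6 kg left unused.
Replace water purification tabs and tool kits with 3×rice sacks: the trade gains 7 net, giving 1284 at 196 kg.
The spare 4 kg is too small for any remaining supply, and no exchange beats 1284.

1284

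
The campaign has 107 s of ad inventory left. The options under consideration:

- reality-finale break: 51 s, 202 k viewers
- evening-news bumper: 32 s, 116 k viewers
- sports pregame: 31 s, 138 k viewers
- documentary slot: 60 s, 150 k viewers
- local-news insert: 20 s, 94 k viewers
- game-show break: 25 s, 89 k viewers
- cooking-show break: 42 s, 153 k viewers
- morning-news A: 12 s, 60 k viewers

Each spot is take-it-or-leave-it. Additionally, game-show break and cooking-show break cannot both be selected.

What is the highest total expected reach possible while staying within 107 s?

445

Sports pregame + local-news insert + cooking-show break + morning-news A uses 105 of the 107 s and totals 445.
No other feasible combination exceeds 445.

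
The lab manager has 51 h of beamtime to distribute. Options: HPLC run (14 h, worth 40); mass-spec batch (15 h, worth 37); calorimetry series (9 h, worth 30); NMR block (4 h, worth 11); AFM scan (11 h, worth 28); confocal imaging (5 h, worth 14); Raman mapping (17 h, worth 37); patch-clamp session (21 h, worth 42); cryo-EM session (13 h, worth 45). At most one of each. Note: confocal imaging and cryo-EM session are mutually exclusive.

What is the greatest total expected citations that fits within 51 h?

154

HPLC run + calorimetry series + NMR block + AFM scan + cryo-EM session uses 51 of the 51 h and totals 154.
Every other selection either busts 51 h or breaks a pairing rule or fails to beat 154.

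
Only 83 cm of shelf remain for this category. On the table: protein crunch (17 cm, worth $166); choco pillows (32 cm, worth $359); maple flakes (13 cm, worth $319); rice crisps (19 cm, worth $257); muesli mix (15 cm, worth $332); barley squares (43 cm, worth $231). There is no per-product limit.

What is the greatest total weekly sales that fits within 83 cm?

1940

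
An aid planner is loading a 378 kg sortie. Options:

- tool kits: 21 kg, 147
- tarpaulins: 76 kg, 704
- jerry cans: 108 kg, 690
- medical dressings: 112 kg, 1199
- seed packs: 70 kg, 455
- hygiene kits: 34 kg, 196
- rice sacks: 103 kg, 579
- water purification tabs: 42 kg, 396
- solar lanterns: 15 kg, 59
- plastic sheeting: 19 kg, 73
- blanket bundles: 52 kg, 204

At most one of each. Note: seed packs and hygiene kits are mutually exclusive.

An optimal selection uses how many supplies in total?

The maximum people served within 378 kg is 3209.
tool kits + tarpaulins + jerry cans + medical dressings + water purification tabs + plastic sheeting hits 3209 at 378 kg.
All optima have 6 supplies.

6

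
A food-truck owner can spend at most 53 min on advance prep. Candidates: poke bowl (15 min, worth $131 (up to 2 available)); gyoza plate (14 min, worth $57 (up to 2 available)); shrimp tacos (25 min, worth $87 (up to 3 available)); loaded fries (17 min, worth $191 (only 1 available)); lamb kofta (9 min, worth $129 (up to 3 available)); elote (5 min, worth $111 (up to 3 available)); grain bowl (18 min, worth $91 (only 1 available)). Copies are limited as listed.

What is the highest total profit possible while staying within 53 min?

782

Filling by ratio: 3×lamb kofta + 3×elote for 720, with 11 min left unused.
The 9 min tied up in lamb kofta is better spent on loaded fries — total rises to 782 (50 min).
Nothing else within 53 min beats 782.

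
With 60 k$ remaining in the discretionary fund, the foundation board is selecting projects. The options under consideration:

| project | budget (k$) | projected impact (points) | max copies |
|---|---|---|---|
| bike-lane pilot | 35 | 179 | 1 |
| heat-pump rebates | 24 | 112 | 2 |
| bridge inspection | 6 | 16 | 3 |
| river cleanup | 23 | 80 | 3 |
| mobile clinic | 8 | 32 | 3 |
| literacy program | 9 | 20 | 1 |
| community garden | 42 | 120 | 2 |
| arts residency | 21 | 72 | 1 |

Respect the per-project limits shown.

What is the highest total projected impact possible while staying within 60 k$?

291

By projected impact per k$: bike-lane pilot 5.11, heat-pump rebates 4.67, mobile clinic 4.00, river cleanup 3.48 lead.
Best packing: bike-lane pilot + heat-pump rebates — 59 k$, 291 total.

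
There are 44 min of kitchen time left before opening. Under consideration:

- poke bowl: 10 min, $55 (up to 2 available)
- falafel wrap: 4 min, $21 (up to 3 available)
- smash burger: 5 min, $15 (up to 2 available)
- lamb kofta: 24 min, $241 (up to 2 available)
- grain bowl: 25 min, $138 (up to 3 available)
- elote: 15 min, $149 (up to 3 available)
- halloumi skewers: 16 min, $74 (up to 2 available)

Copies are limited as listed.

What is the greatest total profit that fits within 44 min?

Best packing: falafel wrap + lamb kofta + elote — 43 min, 411 total.

411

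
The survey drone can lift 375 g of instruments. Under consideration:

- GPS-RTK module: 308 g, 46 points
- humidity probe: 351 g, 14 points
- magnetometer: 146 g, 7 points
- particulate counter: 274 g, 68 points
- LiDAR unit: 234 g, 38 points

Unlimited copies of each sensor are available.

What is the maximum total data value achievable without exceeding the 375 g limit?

Taking particulate counter: 274 g used, 68 in data value.

68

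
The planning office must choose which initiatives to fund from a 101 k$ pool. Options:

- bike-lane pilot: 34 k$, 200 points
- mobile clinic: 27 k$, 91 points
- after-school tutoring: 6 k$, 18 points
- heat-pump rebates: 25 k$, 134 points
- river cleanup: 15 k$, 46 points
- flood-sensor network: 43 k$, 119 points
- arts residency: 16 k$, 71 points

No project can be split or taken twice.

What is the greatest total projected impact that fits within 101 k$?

471

By projected impact per k$: bike-lane pilot 5.88, heat-pump rebates 5.36, arts residency 4.44 lead.
Greedy by ratio would take bike-lane pilot + after-school tutoring + heat-pump rebates + river cleanup + arts residency: 96 k$ used, total 469.
Dropping after-school tutoring and arts residency frees 22 k$; slotting in mobile clinic (27 k$) lifts the total to 471 at 101 k$.
Nothing else within 101 k$ beats 471.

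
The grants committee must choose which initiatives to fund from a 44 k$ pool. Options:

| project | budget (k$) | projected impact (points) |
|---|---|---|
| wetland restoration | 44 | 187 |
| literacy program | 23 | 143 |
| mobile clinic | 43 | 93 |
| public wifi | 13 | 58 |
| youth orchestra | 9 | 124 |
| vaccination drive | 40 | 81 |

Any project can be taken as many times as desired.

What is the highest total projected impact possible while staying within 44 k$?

496

Density check — youth orchestra 13.78, literacy program 6.22, public wifi 4.46 are the best per k$.
4×youth orchestra uses 36 of the 44 k$ and totals 496.
No other feasible combination exceeds 496.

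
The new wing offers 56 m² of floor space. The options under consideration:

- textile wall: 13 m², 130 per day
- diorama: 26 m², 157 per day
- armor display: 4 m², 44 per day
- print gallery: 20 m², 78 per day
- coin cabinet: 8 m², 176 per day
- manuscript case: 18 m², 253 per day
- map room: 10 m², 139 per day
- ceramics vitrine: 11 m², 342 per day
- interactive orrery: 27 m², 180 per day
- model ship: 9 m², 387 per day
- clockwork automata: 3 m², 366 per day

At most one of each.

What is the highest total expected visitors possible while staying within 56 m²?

Taking armor display + coin cabinet + manuscript case + ceramics vitrine + model ship + clockwork automata: 53 m² used, 1568 in expected visitors.
Nothing else within 56 m² beats 1568.

1568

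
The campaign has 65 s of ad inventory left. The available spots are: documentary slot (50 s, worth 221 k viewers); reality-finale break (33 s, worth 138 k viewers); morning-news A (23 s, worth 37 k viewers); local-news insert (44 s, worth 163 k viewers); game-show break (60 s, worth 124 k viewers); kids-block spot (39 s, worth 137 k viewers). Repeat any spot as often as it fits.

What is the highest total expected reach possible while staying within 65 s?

Ranking by ratio (expected reach/s): documentary slot 4.42, reality-finale break 4.18, local-news insert 3.70, kids-block spot 3.51.
Documentary slot uses 50 of the 65 s and totals 221.

221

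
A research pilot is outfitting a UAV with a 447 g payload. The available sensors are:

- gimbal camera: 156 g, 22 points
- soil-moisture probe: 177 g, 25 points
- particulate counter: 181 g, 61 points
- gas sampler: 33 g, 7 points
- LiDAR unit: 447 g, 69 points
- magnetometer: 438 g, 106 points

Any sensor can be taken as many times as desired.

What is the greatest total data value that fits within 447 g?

The ratio ordering already packs tightly: 2×particulate counter + 2×gas sampler, 428 g, 136.

136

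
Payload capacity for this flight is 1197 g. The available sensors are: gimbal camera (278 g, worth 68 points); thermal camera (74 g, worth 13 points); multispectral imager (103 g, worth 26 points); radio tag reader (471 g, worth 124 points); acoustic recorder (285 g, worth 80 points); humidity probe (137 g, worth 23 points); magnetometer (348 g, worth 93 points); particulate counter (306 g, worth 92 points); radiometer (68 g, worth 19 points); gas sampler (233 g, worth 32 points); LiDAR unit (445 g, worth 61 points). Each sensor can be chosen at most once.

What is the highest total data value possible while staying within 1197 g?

328

Density check — particulate counter 0.30, acoustic recorder 0.28, radiometer 0.28 are the best per g.
A density-first pass picks thermal camera + multispectral imager + acoustic recorder + magnetometer + particulate counter + radiometer — 323 at 1184 g.
The 462 g tied up in thermal camera and multispectral imager and acoustic recorder is better spent on radio tag reader — total rises to 328 (1193 g).
The closest alternative, thermal camera + multispectral imager + acoustic recorder + magnetometer + particulate counter + radiometer, reaches only 323.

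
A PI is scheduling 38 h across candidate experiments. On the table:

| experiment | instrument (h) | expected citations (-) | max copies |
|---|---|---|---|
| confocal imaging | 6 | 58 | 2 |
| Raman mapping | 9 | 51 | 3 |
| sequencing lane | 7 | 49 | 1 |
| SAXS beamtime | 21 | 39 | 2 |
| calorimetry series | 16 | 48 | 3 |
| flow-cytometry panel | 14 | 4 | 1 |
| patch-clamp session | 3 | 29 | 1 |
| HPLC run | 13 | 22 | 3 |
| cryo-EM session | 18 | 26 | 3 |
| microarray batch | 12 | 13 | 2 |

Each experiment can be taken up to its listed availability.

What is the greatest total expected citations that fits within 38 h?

The ratio heuristic lands on 2×confocal imaging + Raman mapping + sequencing lane + patch-clamp session (245) but leaves 7 h idle.
Dropping patch-clamp session frees 3 h; slotting in Raman mapping (9 h) lifts the total to 267 at 37 h.

267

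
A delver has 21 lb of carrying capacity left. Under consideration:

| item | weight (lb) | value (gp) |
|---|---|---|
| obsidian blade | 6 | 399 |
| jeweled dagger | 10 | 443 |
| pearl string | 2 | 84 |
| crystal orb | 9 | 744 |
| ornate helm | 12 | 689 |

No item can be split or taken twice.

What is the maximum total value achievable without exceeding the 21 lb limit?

1433

Density check — crystal orb 82.67, obsidian blade 66.50, ornate helm 57.42, jeweled dagger 44.30 are the best per lb.
A density-first pass picks obsidian blade + pearl string + crystal orb — 1227 at 17 lb.
The 8 lb tied up in obsidian blade and pearl string is better spent on ornate helm — total rises to 1433 (21 lb).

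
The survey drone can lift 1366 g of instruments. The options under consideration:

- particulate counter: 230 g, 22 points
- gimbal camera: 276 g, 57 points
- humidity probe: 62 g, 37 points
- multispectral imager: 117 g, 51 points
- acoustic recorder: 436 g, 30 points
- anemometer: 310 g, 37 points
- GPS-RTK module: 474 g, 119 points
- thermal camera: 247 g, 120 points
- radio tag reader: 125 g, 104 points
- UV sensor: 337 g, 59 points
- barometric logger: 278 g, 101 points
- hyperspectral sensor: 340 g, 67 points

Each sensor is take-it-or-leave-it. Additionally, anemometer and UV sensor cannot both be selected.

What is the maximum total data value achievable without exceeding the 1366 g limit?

532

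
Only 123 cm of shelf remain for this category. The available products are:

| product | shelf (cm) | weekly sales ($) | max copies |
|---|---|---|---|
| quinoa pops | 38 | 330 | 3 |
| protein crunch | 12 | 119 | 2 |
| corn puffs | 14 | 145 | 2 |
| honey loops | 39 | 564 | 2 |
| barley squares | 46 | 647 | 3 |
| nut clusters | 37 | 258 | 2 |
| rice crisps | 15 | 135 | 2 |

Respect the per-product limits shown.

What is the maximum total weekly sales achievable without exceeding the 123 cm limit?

The ratio heuristic lands on protein crunch + 2×corn puffs + 2×honey loops (1537) but leaves 5 cm idle.
Dropping corn puffs and honey loops frees 53 cm; slotting in protein crunch + barley squares (58 cm) lifts the total to 1594 at 123 cm.
No other feasible combination exceeds 1594.

1594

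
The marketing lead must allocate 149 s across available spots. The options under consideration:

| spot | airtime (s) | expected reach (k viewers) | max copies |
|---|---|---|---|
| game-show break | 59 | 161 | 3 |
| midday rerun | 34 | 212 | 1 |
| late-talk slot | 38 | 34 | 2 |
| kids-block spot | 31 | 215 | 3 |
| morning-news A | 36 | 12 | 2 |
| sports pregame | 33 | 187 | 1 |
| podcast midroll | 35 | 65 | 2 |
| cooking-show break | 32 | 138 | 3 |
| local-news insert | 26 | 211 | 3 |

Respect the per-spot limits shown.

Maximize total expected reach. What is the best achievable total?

1067

Density check — local-news insert 8.12, kids-block spot 6.94, midday rerun 6.24, sports pregame 5.67 are the best per s.
A density-first pass picks 2×kids-block spot + 3×local-news insert — 1063 at 140 s.
Replace local-news insert with kids-block spot: the trade gains 4 net, giving 1067 at 145 s.
No other feasible combination exceeds 1067.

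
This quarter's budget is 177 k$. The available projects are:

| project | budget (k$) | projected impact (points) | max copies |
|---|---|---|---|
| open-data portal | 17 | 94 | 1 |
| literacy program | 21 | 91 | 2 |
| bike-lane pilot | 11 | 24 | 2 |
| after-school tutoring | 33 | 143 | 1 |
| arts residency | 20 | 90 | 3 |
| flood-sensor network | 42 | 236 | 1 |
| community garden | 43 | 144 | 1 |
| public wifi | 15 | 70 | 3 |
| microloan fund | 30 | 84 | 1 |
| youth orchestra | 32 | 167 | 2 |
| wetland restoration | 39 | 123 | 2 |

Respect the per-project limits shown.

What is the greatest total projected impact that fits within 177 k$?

Taking the top-ratio projects first gives open-data portal + flood-sensor network + 3×public wifi + 2×youth orchestra for 874 (168 k$).
Replace 3×public wifi with literacy program + after-school tutoring: the trade gains 24 net, giving 898 at 177 k$.

898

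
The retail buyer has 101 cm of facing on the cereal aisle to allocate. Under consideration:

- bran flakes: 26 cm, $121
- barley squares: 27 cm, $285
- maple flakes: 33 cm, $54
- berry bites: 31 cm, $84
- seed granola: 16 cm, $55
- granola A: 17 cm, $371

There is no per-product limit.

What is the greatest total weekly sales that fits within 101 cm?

1910

The ratio ordering already packs tightly: seed granola + 5×granola A, 101 cm, 1910.
Every other selection either busts 101 cm or fails to beat 1910.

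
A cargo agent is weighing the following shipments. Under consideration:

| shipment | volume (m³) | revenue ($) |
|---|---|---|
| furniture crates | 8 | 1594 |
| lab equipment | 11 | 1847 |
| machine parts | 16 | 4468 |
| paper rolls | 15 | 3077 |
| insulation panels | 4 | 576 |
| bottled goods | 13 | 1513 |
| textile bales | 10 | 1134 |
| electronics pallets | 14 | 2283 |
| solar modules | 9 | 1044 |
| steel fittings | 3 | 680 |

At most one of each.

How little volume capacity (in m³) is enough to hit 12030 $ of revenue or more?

Minimise m³ subject to total revenue ≥ 12030.
furniture crates + machine parts + paper rolls + electronics pallets + steel fittings: 12102 revenue at 56 m³.
No combination under 56 m³ hits 12030.

56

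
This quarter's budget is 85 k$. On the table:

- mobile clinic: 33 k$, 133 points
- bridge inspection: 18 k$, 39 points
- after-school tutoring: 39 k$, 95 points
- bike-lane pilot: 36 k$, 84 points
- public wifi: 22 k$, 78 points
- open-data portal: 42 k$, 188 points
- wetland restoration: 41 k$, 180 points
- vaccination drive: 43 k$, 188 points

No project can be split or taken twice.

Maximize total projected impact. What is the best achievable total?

376

Ranking by ratio (projected impact/k$): open-data portal 4.48, wetland restoration 4.39, vaccination drive 4.37, mobile clinic 4.03.
Greedy by ratio would take open-data portal + wetland restoration: 83 k$ used, total 368.
Dropping wetland restoration frees 41 k$; slotting in vaccination drive (43 k$) lifts the total to 376 at 85 k$.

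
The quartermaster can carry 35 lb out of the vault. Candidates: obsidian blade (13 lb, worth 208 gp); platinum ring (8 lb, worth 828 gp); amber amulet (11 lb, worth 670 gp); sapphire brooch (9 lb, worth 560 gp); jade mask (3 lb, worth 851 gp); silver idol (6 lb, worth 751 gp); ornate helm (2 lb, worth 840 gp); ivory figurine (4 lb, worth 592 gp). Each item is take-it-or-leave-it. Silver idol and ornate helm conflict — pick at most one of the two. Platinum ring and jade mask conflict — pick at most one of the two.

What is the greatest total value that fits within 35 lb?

3513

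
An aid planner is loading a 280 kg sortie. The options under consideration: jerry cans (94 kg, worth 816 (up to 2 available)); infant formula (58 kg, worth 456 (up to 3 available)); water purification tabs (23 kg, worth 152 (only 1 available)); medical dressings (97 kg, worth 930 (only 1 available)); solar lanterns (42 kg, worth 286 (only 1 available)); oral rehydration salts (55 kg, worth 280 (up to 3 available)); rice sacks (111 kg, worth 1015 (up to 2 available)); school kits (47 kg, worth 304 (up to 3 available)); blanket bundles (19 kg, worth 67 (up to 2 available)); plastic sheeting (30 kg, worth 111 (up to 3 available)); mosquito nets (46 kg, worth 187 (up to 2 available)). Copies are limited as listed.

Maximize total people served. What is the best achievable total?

Filling by ratio: infant formula + medical dressings + rice sacks for 2401, with 14 kg left unused.
Dropping medical dressings frees 97 kg; slotting in rice sacks (111 kg) lifts the total to 2486 at 280 kg.
No other feasible combination exceeds 2486.

2486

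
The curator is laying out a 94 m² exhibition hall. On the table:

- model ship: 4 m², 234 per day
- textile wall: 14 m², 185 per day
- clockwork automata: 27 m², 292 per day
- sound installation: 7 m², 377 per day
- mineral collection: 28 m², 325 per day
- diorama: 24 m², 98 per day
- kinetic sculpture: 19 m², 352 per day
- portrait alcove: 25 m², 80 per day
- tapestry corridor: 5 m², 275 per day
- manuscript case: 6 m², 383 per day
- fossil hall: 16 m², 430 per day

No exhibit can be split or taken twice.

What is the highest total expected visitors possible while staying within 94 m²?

The ratio heuristic lands on model ship + textile wall + sound installation + kinetic sculpture + tapestry corridor + manuscript case + fossil hall (2236) but leaves 23 m² idle.
Replace textile wall with mineral collection: the trade gains 140 net, giving 2376 at 85 m².
Runner-up model ship + clockwork automata + sound installation + kinetic sculpture + tapestry corridor + manuscript case + fossil hall tops out at 2343.

2376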